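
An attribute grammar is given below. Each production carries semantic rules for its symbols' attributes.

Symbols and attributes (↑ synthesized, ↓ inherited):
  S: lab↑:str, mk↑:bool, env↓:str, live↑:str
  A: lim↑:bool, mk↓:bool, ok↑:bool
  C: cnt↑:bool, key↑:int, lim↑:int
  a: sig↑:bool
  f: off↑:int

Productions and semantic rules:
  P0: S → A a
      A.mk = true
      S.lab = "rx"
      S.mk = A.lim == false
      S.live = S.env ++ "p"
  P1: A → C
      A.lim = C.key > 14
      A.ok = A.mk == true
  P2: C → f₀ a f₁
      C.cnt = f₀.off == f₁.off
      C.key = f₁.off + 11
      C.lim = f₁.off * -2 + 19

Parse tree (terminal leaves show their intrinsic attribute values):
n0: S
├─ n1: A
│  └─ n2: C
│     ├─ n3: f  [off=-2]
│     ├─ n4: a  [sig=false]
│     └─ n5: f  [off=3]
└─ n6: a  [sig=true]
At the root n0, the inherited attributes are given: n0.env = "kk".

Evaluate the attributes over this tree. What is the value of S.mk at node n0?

1. n0.env = "kk"  [given at root]
2. n1.mk = true  [true]
3. n3.off = -2  [terminal]
4. n4.sig = false  [terminal]
5. n5.off = 3  [terminal]
6. n2.cnt = false  [f₀.off == f₁.off]
7. n2.key = 14  [f₁.off + 11]
8. n2.lim = 13  [f₁.off * -2 + 19]
9. n1.lim = false  [C.key > 14]
10. n1.ok = true  [A.mk == true]
11. n6.sig = true  [terminal]
12. n0.lab = "rx"  ["rx"]
13. n0.mk = true  [A.lim == false]
14. n0.live = "kkp"  [S.env ++ "p"]

true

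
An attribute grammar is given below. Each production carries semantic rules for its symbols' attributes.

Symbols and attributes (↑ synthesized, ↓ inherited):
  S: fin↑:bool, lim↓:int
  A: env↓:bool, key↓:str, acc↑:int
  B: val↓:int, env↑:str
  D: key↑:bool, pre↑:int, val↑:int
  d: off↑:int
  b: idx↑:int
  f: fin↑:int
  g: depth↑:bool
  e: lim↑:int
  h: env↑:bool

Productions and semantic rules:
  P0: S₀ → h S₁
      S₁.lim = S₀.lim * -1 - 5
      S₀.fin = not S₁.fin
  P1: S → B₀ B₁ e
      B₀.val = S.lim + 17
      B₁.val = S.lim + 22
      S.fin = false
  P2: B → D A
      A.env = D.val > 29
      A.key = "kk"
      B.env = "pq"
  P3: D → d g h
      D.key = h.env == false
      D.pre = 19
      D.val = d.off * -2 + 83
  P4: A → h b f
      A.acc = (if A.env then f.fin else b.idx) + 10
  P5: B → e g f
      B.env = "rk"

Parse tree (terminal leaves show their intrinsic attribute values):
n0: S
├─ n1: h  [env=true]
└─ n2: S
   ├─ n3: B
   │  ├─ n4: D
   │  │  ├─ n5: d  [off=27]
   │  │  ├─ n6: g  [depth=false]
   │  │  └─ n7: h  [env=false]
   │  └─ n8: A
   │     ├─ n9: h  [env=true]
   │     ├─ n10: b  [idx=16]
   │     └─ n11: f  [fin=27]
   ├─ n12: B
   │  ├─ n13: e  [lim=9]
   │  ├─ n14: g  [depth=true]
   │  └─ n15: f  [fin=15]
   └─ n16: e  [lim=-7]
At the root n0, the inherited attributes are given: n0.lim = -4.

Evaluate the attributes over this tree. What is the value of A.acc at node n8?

1. n0.lim = -4  [given at root]
2. n1.env = true  [terminal]
3. n2.lim = -1  [S₀.lim * -1 - 5]
4. n3.val = 16  [S.lim + 17]
5. n5.off = 27  [terminal]
6. n6.depth = false  [terminal]
7. n7.env = false  [terminal]
8. n4.key = true  [h.env == false]
9. n4.pre = 19  [19]
10. n4.val = 29  [d.off * -2 + 83]
11. n8.env = false  [D.val > 29]
12. n8.key = "kk"  ["kk"]
13. n9.env = true  [terminal]
14. n10.idx = 16  [terminal]
15. n11.fin = 27  [terminal]
16. n8.acc = 26  [(if A.env then f.fin else b.idx) + 10]
17. n3.env = "pq"  ["pq"]
18. n12.val = 21  [S.lim + 22]
19. n13.lim = 9  [terminal]
20. n14.depth = true  [terminal]
21. n15.fin = 15  [terminal]
22. n12.env = "rk"  ["rk"]
23. n16.lim = -7  [terminal]
24. n2.fin = false  [false]
25. n0.fin = true  [not S₁.fin]

26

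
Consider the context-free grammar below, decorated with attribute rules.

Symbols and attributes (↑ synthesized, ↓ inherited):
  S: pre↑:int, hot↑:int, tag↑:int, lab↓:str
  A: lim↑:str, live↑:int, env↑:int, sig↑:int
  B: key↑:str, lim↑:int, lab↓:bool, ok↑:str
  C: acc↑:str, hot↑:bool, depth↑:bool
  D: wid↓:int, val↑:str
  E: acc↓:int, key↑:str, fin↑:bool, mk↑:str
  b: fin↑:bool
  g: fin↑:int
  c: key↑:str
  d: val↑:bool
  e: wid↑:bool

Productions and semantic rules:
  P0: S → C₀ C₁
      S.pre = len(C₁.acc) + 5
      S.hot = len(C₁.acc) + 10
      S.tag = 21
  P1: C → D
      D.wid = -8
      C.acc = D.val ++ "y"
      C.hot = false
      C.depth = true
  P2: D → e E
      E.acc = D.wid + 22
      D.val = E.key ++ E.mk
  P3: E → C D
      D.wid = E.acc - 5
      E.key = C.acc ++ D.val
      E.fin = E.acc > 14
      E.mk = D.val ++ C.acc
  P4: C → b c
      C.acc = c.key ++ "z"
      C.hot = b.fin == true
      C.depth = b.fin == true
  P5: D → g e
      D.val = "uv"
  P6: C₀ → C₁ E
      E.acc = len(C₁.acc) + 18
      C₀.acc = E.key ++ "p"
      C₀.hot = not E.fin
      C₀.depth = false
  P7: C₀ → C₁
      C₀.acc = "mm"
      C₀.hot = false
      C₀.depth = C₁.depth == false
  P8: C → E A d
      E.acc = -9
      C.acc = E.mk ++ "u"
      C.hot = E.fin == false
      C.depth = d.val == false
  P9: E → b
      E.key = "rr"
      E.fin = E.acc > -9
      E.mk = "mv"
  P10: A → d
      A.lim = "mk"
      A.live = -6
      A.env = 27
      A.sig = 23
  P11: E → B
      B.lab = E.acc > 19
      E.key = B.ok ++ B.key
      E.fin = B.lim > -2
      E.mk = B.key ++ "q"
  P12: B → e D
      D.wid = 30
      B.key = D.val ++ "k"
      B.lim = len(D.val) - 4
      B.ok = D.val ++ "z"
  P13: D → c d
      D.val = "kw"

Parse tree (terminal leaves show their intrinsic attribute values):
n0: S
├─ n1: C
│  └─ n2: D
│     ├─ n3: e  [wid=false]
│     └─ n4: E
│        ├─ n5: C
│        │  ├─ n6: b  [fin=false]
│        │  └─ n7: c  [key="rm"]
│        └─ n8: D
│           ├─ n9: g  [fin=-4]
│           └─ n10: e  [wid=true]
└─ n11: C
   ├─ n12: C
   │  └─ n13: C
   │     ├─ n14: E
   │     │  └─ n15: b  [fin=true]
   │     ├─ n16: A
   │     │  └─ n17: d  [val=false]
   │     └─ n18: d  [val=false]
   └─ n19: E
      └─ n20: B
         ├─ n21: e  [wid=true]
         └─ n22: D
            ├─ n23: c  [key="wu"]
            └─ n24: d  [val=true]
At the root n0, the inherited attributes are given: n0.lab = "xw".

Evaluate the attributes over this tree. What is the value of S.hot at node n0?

17

1. n0.lab = "xw"  [given at root]
2. n2.wid = -8  [-8]
3. n3.wid = false  [terminal]
4. n4.acc = 14  [D.wid + 22]
5. n6.fin = false  [terminal]
6. n7.key = "rm"  [terminal]
7. n5.acc = "rmz"  [c.key ++ "z"]
8. n5.hot = false  [b.fin == true]
9. n5.depth = false  [b.fin == true]
10. n8.wid = 9  [E.acc - 5]
11. n9.fin = -4  [terminal]
12. n10.wid = true  [terminal]
13. n8.val = "uv"  ["uv"]
14. n4.key = "rmzuv"  [C.acc ++ D.val]
15. n4.fin = false  [E.acc > 14]
16. n4.mk = "uvrmz"  [D.val ++ C.acc]
17. n2.val = "rmzuvuvrmz"  [E.key ++ E.mk]
18. n1.acc = "rmzuvuvrmzy"  [D.val ++ "y"]
19. n1.hot = false  [false]
20. n1.depth = true  [true]
21. n14.acc = -9  [-9]
22. n15.fin = true  [terminal]
23. n14.key = "rr"  ["rr"]
24. n14.fin = false  [E.acc > -9]
25. n14.mk = "mv"  ["mv"]
26. n17.val = false  [terminal]
27. n16.lim = "mk"  ["mk"]
28. n16.live = -6  [-6]
29. n16.env = 27  [27]
30. n16.sig = 23  [23]
31. n18.val = false  [terminal]
32. n13.acc = "mvu"  [E.mk ++ "u"]
33. n13.hot = true  [E.fin == false]
34. n13.depth = true  [d.val == false]
35. n12.acc = "mm"  ["mm"]
36. n12.hot = false  [false]
37. n12.depth = false  [C₁.depth == false]
38. n19.acc = 20  [len(C₁.acc) + 18]
39. n20.lab = true  [E.acc > 19]
40. n21.wid = true  [terminal]
41. n22.wid = 30  [30]
42. n23.key = "wu"  [terminal]
43. n24.val = true  [terminal]
44. n22.val = "kw"  ["kw"]
45. n20.key = "kwk"  [D.val ++ "k"]
46. n20.lim = -2  [len(D.val) - 4]
47. n20.ok = "kwz"  [D.val ++ "z"]
48. n19.key = "kwzkwk"  [B.ok ++ B.key]
49. n19.fin = false  [B.lim > -2]
50. n19.mk = "kwkq"  [B.key ++ "q"]
51. n11.acc = "kwzkwkp"  [E.key ++ "p"]
52. n11.hot = true  [not E.fin]
53. n11.depth = false  [false]
54. n0.pre = 12  [len(C₁.acc) + 5]
55. n0.hot = 17  [len(C₁.acc) + 10]
56. n0.tag = 21  [21]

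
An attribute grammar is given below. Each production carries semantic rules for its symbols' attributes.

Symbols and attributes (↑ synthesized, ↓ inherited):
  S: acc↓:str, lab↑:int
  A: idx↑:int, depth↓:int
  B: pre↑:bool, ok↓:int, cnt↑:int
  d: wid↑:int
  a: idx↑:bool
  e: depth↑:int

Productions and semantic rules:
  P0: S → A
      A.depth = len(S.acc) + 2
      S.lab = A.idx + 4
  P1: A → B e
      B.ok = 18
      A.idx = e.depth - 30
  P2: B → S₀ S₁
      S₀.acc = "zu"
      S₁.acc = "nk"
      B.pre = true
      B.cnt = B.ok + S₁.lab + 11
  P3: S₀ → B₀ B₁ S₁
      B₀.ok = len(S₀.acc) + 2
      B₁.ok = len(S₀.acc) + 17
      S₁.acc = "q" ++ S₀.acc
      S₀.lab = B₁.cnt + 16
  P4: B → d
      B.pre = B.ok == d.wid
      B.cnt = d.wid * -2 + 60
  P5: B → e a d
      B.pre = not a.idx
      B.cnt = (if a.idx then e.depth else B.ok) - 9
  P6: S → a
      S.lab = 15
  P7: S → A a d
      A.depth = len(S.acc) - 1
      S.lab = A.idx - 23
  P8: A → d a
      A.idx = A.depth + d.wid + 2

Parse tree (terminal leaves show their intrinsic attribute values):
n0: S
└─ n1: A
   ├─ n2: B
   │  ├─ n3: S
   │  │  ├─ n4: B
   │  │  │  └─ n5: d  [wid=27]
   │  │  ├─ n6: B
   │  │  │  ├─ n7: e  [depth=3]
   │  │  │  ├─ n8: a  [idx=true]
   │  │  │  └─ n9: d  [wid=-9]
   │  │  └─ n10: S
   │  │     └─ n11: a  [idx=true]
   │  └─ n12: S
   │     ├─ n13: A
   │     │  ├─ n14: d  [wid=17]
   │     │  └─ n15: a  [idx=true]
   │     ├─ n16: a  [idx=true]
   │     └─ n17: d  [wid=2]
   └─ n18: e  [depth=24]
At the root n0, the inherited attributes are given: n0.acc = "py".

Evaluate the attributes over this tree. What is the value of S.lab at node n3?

1. n0.acc = "py"  [given at root]
2. n1.depth = 4  [len(S.acc) + 2]
3. n2.ok = 18  [18]
4. n3.acc = "zu"  ["zu"]
5. n4.ok = 4  [len(S₀.acc) + 2]
6. n5.wid = 27  [terminal]
7. n4.pre = false  [B.ok == d.wid]
8. n4.cnt = 6  [d.wid * -2 + 60]
9. n6.ok = 19  [len(S₀.acc) + 17]
10. n7.depth = 3  [terminal]
11. n8.idx = true  [terminal]
12. n9.wid = -9  [terminal]
13. n6.pre = false  [not a.idx]
14. n6.cnt = -6  [(if a.idx then e.depth else B.ok) - 9]
15. n10.acc = "qzu"  ["q" ++ S₀.acc]
16. n11.idx = true  [terminal]
17. n10.lab = 15  [15]
18. n3.lab = 10  [B₁.cnt + 16]
19. n12.acc = "nk"  ["nk"]
20. n13.depth = 1  [len(S.acc) - 1]
21. n14.wid = 17  [terminal]
22. n15.idx = true  [terminal]
23. n13.idx = 20  [A.depth + d.wid + 2]
24. n16.idx = true  [terminal]
25. n17.wid = 2  [terminal]
26. n12.lab = -3  [A.idx - 23]
27. n2.pre = true  [true]
28. n2.cnt = 26  [B.ok + S₁.lab + 11]
29. n18.depth = 24  [terminal]
30. n1.idx = -6  [e.depth - 30]
31. n0.lab = -2  [A.idx + 4]

10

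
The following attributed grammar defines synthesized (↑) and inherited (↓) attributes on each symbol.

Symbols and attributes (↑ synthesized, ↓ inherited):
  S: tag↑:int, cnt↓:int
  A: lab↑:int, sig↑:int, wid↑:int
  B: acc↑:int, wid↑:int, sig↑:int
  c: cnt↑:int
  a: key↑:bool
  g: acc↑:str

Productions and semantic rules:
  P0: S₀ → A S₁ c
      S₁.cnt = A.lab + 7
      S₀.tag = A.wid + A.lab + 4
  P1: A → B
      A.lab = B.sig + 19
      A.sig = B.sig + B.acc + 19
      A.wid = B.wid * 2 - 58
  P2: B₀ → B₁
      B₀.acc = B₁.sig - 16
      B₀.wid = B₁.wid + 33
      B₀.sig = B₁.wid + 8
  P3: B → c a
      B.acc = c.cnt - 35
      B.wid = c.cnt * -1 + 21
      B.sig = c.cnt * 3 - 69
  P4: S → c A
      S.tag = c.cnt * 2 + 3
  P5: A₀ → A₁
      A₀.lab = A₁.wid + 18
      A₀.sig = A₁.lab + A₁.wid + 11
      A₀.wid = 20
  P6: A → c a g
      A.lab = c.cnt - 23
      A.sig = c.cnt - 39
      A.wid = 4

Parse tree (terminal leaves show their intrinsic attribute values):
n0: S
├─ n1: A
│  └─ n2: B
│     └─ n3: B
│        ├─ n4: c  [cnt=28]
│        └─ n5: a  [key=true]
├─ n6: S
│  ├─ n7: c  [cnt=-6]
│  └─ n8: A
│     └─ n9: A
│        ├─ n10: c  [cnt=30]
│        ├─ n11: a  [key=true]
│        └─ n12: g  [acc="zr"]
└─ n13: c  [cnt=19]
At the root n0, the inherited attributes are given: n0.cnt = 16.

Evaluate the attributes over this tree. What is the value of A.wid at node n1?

1. n0.cnt = 16  [given at root]
2. n4.cnt = 28  [terminal]
3. n5.key = true  [terminal]
4. n3.acc = -7  [c.cnt - 35]
5. n3.wid = -7  [c.cnt * -1 + 21]
6. n3.sig = 15  [c.cnt * 3 - 69]
7. n2.acc = -1  [B₁.sig - 16]
8. n2.wid = 26  [B₁.wid + 33]
9. n2.sig = 1  [B₁.wid + 8]
10. n1.lab = 20  [B.sig + 19]
11. n1.sig = 19  [B.sig + B.acc + 19]
12. n1.wid = -6  [B.wid * 2 - 58]
13. n6.cnt = 27  [A.lab + 7]
14. n7.cnt = -6  [terminal]
15. n10.cnt = 30  [terminal]
16. n11.key = true  [terminal]
17. n12.acc = "zr"  [terminal]
18. n9.lab = 7  [c.cnt - 23]
19. n9.sig = -9  [c.cnt - 39]
20. n9.wid = 4  [4]
21. n8.lab = 22  [A₁.wid + 18]
22. n8.sig = 22  [A₁.lab + A₁.wid + 11]
23. n8.wid = 20  [20]
24. n6.tag = -9  [c.cnt * 2 + 3]
25. n13.cnt = 19  [terminal]
26. n0.tag = 18  [A.wid + A.lab + 4]

-6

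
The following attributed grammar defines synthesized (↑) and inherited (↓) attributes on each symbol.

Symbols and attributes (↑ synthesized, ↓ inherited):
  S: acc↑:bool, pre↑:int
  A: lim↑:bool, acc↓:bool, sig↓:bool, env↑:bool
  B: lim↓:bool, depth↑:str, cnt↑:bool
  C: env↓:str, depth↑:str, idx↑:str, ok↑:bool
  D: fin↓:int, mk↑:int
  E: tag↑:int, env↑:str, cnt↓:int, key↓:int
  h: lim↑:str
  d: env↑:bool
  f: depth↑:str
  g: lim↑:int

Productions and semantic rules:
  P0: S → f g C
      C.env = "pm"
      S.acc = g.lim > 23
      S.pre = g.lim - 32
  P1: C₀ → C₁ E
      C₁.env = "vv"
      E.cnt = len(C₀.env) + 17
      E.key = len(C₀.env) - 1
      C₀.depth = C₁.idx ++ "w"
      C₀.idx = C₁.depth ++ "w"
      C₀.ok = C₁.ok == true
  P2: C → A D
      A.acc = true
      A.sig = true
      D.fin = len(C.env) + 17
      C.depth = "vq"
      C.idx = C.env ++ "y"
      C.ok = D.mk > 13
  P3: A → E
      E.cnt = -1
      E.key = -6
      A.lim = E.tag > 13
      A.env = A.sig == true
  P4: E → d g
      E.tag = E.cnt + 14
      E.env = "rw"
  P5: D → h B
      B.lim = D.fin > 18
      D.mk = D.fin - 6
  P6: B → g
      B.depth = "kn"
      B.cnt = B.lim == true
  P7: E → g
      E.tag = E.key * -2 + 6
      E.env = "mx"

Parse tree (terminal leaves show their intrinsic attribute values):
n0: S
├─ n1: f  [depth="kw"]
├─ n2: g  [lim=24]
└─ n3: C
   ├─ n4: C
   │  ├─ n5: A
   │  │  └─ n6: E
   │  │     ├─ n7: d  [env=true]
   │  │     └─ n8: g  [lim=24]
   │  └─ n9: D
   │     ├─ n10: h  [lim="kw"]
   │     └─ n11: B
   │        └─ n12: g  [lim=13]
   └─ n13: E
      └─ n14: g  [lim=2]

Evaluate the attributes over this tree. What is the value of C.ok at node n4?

1. n1.depth = "kw"  [terminal]
2. n2.lim = 24  [terminal]
3. n3.env = "pm"  ["pm"]
4. n4.env = "vv"  ["vv"]
5. n5.acc = true  [true]
6. n5.sig = true  [true]
7. n6.cnt = -1  [-1]
8. n6.key = -6  [-6]
9. n7.env = true  [terminal]
10. n8.lim = 24  [terminal]
11. n6.tag = 13  [E.cnt + 14]
12. n6.env = "rw"  ["rw"]
13. n5.lim = false  [E.tag > 13]
14. n5.env = true  [A.sig == true]
15. n9.fin = 19  [len(C.env) + 17]
16. n10.lim = "kw"  [terminal]
17. n11.lim = true  [D.fin > 18]
18. n12.lim = 13  [terminal]
19. n11.depth = "kn"  ["kn"]
20. n11.cnt = true  [B.lim == true]
21. n9.mk = 13  [D.fin - 6]
22. n4.depth = "vq"  ["vq"]
23. n4.idx = "vvy"  [C.env ++ "y"]
24. n4.ok = false  [D.mk > 13]
25. n13.cnt = 19  [len(C₀.env) + 17]
26. n13.key = 1  [len(C₀.env) - 1]
27. n14.lim = 2  [terminal]
28. n13.tag = 4  [E.key * -2 + 6]
29. n13.env = "mx"  ["mx"]
30. n3.depth = "vvyw"  [C₁.idx ++ "w"]
31. n3.idx = "vqw"  [C₁.depth ++ "w"]
32. n3.ok = false  [C₁.ok == true]
33. n0.acc = true  [g.lim > 23]
34. n0.pre = -8  [g.lim - 32]

false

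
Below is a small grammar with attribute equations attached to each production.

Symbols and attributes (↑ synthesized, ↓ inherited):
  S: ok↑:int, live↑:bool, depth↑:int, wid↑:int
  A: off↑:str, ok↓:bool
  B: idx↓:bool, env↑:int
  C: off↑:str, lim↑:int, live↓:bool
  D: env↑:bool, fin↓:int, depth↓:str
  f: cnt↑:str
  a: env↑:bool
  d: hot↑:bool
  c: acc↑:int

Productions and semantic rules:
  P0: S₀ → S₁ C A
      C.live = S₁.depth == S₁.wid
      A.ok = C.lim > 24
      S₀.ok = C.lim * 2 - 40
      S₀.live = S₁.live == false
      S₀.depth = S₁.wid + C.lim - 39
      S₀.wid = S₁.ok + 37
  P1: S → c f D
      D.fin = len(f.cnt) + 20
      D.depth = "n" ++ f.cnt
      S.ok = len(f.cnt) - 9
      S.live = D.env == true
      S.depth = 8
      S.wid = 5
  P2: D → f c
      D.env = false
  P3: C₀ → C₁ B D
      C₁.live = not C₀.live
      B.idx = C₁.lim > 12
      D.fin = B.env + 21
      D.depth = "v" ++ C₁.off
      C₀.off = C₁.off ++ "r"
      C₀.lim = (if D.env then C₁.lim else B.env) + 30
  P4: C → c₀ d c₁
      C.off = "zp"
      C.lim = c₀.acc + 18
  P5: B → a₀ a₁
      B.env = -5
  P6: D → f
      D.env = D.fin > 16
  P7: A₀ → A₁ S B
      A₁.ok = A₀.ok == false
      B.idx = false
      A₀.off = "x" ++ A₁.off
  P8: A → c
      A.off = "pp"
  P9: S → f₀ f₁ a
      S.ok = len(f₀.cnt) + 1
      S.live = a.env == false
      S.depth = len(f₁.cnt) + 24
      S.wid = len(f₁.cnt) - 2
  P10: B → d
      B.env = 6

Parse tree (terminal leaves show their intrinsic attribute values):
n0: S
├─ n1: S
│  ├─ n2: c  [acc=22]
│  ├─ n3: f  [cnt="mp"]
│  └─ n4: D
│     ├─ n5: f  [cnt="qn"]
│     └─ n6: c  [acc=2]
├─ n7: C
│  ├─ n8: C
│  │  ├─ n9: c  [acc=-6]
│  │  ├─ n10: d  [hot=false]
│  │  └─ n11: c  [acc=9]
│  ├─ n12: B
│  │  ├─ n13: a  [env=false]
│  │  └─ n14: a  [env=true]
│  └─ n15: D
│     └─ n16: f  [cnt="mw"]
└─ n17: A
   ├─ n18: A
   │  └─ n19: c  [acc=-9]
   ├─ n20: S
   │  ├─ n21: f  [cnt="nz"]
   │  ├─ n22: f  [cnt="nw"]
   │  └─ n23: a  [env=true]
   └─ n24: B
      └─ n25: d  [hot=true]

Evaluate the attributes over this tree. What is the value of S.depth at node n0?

1. n2.acc = 22  [terminal]
2. n3.cnt = "mp"  [terminal]
3. n4.fin = 22  [len(f.cnt) + 20]
4. n4.depth = "nmp"  ["n" ++ f.cnt]
5. n5.cnt = "qn"  [terminal]
6. n6.acc = 2  [terminal]
7. n4.env = false  [false]
8. n1.ok = -7  [len(f.cnt) - 9]
9. n1.live = false  [D.env == true]
10. n1.depth = 8  [8]
11. n1.wid = 5  [5]
12. n7.live = false  [S₁.depth == S₁.wid]
13. n8.live = true  [not C₀.live]
14. n9.acc = -6  [terminal]
15. n10.hot = false  [terminal]
16. n11.acc = 9  [terminal]
17. n8.off = "zp"  ["zp"]
18. n8.lim = 12  [c₀.acc + 18]
19. n12.idx = false  [C₁.lim > 12]
20. n13.env = false  [terminal]
21. n14.env = true  [terminal]
22. n12.env = -5  [-5]
23. n15.fin = 16  [B.env + 21]
24. n15.depth = "vzp"  ["v" ++ C₁.off]
25. n16.cnt = "mw"  [terminal]
26. n15.env = false  [D.fin > 16]
27. n7.off = "zpr"  [C₁.off ++ "r"]
28. n7.lim = 25  [(if D.env then C₁.lim else B.env) + 30]
29. n17.ok = true  [C.lim > 24]
30. n18.ok = false  [A₀.ok == false]
31. n19.acc = -9  [terminal]
32. n18.off = "pp"  ["pp"]
33. n21.cnt = "nz"  [terminal]
34. n22.cnt = "nw"  [terminal]
35. n23.env = true  [terminal]
36. n20.ok = 3  [len(f₀.cnt) + 1]
37. n20.live = false  [a.env == false]
38. n20.depth = 26  [len(f₁.cnt) + 24]
39. n20.wid = 0  [len(f₁.cnt) - 2]
40. n24.idx = false  [false]
41. n25.hot = true  [terminal]
42. n24.env = 6  [6]
43. n17.off = "xpp"  ["x" ++ A₁.off]
44. n0.ok = 10  [C.lim * 2 - 40]
45. n0.live = true  [S₁.live == false]
46. n0.depth = -9  [S₁.wid + C.lim - 39]
47. n0.wid = 30  [S₁.ok + 37]

-9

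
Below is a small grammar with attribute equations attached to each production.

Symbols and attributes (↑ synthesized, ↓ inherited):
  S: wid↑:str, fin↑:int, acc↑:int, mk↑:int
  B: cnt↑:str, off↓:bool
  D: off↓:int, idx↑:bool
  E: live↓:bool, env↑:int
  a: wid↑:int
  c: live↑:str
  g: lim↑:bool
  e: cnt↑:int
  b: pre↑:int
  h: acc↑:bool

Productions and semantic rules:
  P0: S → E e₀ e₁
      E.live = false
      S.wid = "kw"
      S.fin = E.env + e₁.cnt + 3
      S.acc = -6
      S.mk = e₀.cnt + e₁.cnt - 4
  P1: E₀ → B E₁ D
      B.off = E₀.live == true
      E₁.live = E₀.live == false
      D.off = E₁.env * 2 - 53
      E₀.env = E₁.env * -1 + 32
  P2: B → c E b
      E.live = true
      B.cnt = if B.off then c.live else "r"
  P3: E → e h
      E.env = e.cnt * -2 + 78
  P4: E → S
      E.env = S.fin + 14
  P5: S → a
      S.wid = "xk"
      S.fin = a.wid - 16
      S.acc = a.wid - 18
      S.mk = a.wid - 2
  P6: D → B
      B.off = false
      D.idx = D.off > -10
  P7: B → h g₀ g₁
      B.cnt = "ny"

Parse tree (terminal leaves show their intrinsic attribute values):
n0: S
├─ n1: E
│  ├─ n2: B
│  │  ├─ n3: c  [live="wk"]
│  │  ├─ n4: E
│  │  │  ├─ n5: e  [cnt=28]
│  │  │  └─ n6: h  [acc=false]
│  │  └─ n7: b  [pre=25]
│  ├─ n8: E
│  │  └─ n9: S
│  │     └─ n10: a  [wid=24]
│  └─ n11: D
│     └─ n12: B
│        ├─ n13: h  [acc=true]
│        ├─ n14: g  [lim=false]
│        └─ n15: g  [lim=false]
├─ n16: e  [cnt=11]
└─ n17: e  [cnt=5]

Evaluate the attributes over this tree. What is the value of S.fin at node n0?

18

1. n1.live = false  [false]
2. n2.off = false  [E₀.live == true]
3. n3.live = "wk"  [terminal]
4. n4.live = true  [true]
5. n5.cnt = 28  [terminal]
6. n6.acc = false  [terminal]
7. n4.env = 22  [e.cnt * -2 + 78]
8. n7.pre = 25  [terminal]
9. n2.cnt = "r"  [if B.off then c.live else "r"]
10. n8.live = true  [E₀.live == false]
11. n10.wid = 24  [terminal]
12. n9.wid = "xk"  ["xk"]
13. n9.fin = 8  [a.wid - 16]
14. n9.acc = 6  [a.wid - 18]
15. n9.mk = 22  [a.wid - 2]
16. n8.env = 22  [S.fin + 14]
17. n11.off = -9  [E₁.env * 2 - 53]
18. n12.off = false  [false]
19. n13.acc = true  [terminal]
20. n14.lim = false  [terminal]
21. n15.lim = false  [terminal]
22. n12.cnt = "ny"  ["ny"]
23. n11.idx = true  [D.off > -10]
24. n1.env = 10  [E₁.env * -1 + 32]
25. n16.cnt = 11  [terminal]
26. n17.cnt = 5  [terminal]
27. n0.wid = "kw"  ["kw"]
28. n0.fin = 18  [E.env + e₁.cnt + 3]
29. n0.acc = -6  [-6]
30. n0.mk = 12  [e₀.cnt + e₁.cnt - 4]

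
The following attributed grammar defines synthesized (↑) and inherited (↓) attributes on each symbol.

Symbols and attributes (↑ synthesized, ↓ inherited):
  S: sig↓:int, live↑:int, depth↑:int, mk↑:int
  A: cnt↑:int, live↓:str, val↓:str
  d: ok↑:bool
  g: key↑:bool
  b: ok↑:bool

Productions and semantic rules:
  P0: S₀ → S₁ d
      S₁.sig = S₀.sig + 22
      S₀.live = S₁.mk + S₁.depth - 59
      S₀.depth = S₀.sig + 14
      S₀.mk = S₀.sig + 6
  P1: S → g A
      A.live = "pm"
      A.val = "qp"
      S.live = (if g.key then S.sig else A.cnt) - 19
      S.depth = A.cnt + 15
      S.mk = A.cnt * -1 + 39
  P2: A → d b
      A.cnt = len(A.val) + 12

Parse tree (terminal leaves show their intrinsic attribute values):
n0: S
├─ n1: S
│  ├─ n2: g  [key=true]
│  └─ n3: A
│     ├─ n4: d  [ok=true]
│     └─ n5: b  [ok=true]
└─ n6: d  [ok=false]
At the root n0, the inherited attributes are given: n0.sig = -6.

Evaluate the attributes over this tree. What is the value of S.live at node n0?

1. n0.sig = -6  [given at root]
2. n1.sig = 16  [S₀.sig + 22]
3. n2.key = true  [terminal]
4. n3.live = "pm"  ["pm"]
5. n3.val = "qp"  ["qp"]
6. n4.ok = true  [terminal]
7. n5.ok = true  [terminal]
8. n3.cnt = 14  [len(A.val) + 12]
9. n1.live = -3  [(if g.key then S.sig else A.cnt) - 19]
10. n1.depth = 29  [A.cnt + 15]
11. n1.mk = 25  [A.cnt * -1 + 39]
12. n6.ok = false  [terminal]
13. n0.live = -5  [S₁.mk + S₁.depth - 59]
14. n0.depth = 8  [S₀.sig + 14]
15. n0.mk = 0  [S₀.sig + 6]

-5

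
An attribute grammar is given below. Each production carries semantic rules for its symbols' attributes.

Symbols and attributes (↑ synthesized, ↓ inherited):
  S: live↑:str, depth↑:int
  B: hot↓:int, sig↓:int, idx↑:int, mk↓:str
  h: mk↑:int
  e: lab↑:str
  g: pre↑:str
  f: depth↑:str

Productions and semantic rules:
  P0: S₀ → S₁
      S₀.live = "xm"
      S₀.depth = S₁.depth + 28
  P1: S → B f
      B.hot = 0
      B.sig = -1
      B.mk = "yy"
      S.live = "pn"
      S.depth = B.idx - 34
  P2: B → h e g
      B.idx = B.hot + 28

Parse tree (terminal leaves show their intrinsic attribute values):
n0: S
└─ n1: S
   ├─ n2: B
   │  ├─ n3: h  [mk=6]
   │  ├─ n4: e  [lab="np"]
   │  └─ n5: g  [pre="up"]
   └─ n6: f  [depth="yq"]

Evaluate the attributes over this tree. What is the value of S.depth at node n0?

1. n2.hot = 0  [0]
2. n2.sig = -1  [-1]
3. n2.mk = "yy"  ["yy"]
4. n3.mk = 6  [terminal]
5. n4.lab = "np"  [terminal]
6. n5.pre = "up"  [terminal]
7. n2.idx = 28  [B.hot + 28]
8. n6.depth = "yq"  [terminal]
9. n1.live = "pn"  ["pn"]
10. n1.depth = -6  [B.idx - 34]
11. n0.live = "xm"  ["xm"]
12. n0.depth = 22  [S₁.depth + 28]

22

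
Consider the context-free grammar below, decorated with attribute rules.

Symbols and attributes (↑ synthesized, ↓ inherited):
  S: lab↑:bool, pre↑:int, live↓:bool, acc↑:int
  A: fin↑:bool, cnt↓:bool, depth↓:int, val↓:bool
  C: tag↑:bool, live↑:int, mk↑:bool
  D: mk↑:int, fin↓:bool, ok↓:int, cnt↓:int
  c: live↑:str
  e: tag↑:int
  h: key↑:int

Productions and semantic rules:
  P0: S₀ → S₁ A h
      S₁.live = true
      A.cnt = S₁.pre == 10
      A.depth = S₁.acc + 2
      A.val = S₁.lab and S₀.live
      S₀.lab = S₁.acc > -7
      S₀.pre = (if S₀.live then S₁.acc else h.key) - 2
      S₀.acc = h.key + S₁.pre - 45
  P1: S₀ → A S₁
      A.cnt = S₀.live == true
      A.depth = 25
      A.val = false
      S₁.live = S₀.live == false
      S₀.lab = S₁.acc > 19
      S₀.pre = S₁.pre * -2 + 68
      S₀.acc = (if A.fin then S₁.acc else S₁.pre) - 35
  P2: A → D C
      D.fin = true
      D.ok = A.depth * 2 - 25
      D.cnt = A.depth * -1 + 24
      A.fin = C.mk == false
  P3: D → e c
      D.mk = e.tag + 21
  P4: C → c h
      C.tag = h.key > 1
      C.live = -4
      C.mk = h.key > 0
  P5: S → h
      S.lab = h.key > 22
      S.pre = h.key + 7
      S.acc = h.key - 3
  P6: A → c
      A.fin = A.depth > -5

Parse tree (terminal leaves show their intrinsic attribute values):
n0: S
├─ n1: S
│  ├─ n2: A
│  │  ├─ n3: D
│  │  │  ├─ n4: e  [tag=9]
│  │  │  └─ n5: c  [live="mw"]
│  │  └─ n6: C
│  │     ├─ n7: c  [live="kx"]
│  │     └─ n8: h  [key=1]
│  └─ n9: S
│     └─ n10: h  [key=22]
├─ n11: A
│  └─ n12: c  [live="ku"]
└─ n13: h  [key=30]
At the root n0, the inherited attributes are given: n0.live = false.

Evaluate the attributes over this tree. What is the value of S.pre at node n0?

28

1. n0.live = false  [given at root]
2. n1.live = true  [true]
3. n2.cnt = true  [S₀.live == true]
4. n2.depth = 25  [25]
5. n2.val = false  [false]
6. n3.fin = true  [true]
7. n3.ok = 25  [A.depth * 2 - 25]
8. n3.cnt = -1  [A.depth * -1 + 24]
9. n4.tag = 9  [terminal]
10. n5.live = "mw"  [terminal]
11. n3.mk = 30  [e.tag + 21]
12. n7.live = "kx"  [terminal]
13. n8.key = 1  [terminal]
14. n6.tag = false  [h.key > 1]
15. n6.live = -4  [-4]
16. n6.mk = true  [h.key > 0]
17. n2.fin = false  [C.mk == false]
18. n9.live = false  [S₀.live == false]
19. n10.key = 22  [terminal]
20. n9.lab = false  [h.key > 22]
21. n9.pre = 29  [h.key + 7]
22. n9.acc = 19  [h.key - 3]
23. n1.lab = false  [S₁.acc > 19]
24. n1.pre = 10  [S₁.pre * -2 + 68]
25. n1.acc = -6  [(if A.fin then S₁.acc else S₁.pre) - 35]
26. n11.cnt = true  [S₁.pre == 10]
27. n11.depth = -4  [S₁.acc + 2]
28. n11.val = false  [S₁.lab and S₀.live]
29. n12.live = "ku"  [terminal]
30. n11.fin = true  [A.depth > -5]
31. n13.key = 30  [terminal]
32. n0.lab = true  [S₁.acc > -7]
33. n0.pre = 28  [(if S₀.live then S₁.acc else h.key) - 2]
34. n0.acc = -5  [h.key + S₁.pre - 45]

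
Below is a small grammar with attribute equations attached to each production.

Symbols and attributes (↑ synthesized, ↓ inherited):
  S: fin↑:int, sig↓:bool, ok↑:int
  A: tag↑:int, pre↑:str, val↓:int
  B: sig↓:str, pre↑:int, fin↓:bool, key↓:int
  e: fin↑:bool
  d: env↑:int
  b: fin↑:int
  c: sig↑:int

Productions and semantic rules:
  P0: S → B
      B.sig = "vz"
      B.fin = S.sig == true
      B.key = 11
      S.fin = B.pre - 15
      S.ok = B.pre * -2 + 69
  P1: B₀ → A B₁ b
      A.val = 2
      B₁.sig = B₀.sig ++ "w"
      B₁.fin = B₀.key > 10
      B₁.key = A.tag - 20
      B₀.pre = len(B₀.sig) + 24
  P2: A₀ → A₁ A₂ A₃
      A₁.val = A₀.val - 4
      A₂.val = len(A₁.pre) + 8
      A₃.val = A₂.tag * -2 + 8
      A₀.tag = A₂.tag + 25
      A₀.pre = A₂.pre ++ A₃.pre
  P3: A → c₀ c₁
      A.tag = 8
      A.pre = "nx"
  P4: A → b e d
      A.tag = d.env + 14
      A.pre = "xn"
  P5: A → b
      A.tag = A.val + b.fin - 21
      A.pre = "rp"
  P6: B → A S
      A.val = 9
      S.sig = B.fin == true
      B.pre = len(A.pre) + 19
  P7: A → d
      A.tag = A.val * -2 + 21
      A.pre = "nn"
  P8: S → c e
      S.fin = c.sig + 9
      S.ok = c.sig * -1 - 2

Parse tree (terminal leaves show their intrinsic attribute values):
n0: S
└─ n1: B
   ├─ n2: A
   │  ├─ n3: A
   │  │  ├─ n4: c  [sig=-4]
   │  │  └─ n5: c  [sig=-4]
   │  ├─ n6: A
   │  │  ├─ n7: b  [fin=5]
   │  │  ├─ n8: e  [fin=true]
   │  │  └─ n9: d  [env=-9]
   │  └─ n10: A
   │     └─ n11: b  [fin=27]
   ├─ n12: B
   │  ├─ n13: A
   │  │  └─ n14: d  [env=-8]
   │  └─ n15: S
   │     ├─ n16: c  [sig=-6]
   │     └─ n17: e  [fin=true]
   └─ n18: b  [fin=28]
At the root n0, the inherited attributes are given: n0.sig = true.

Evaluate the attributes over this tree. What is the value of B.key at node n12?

1. n0.sig = true  [given at root]
2. n1.sig = "vz"  ["vz"]
3. n1.fin = true  [S.sig == true]
4. n1.key = 11  [11]
5. n2.val = 2  [2]
6. n3.val = -2  [A₀.val - 4]
7. n4.sig = -4  [terminal]
8. n5.sig = -4  [terminal]
9. n3.tag = 8  [8]
10. n3.pre = "nx"  ["nx"]
11. n6.val = 10  [len(A₁.pre) + 8]
12. n7.fin = 5  [terminal]
13. n8.fin = true  [terminal]
14. n9.env = -9  [terminal]
15. n6.tag = 5  [d.env + 14]
16. n6.pre = "xn"  ["xn"]
17. n10.val = -2  [A₂.tag * -2 + 8]
18. n11.fin = 27  [terminal]
19. n10.tag = 4  [A.val + b.fin - 21]
20. n10.pre = "rp"  ["rp"]
21. n2.tag = 30  [A₂.tag + 25]
22. n2.pre = "xnrp"  [A₂.pre ++ A₃.pre]
23. n12.sig = "vzw"  [B₀.sig ++ "w"]
24. n12.fin = true  [B₀.key > 10]
25. n12.key = 10  [A.tag - 20]
26. n13.val = 9  [9]
27. n14.env = -8  [terminal]
28. n13.tag = 3  [A.val * -2 + 21]
29. n13.pre = "nn"  ["nn"]
30. n15.sig = true  [B.fin == true]
31. n16.sig = -6  [terminal]
32. n17.fin = true  [terminal]
33. n15.fin = 3  [c.sig + 9]
34. n15.ok = 4  [c.sig * -1 - 2]
35. n12.pre = 21  [len(A.pre) + 19]
36. n18.fin = 28  [terminal]
37. n1.pre = 26  [len(B₀.sig) + 24]
38. n0.fin = 11  [B.pre - 15]
39. n0.ok = 17  [B.pre * -2 + 69]

10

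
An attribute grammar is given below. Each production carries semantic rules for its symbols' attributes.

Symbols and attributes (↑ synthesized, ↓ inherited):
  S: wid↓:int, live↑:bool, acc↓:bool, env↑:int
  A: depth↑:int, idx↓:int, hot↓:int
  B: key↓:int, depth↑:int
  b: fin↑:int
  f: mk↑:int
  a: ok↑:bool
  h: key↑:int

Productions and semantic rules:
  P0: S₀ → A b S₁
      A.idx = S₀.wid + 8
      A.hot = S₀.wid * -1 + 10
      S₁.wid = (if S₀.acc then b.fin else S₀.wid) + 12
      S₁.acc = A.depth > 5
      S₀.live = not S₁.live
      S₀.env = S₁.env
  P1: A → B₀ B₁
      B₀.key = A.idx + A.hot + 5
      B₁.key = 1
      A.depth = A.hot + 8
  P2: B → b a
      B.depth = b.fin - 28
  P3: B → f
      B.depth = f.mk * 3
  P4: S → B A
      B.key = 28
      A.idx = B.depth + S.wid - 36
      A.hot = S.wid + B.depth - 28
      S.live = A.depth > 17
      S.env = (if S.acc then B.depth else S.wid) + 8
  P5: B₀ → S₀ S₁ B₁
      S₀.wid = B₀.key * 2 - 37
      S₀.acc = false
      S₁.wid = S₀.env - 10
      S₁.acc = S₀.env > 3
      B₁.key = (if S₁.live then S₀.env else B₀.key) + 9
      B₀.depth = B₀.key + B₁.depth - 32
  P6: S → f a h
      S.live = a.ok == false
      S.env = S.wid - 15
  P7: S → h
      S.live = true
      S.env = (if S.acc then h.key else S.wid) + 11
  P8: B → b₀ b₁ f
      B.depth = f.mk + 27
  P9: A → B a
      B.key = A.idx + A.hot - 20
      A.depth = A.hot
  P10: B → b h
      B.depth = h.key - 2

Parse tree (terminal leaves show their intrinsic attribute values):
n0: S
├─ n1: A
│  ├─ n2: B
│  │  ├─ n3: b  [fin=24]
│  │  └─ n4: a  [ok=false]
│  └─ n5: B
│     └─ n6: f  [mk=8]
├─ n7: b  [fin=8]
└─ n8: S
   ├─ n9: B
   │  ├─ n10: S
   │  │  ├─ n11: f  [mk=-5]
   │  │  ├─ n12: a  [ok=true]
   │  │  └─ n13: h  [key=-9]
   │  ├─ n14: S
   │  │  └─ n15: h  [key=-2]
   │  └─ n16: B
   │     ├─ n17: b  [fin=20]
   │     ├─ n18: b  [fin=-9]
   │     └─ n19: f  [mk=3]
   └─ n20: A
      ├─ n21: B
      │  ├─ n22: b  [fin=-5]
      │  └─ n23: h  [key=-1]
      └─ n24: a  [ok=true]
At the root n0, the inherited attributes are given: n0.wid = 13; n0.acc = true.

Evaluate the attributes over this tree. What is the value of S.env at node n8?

1. n0.wid = 13  [given at root]
2. n0.acc = true  [given at root]
3. n1.idx = 21  [S₀.wid + 8]
4. n1.hot = -3  [S₀.wid * -1 + 10]
5. n2.key = 23  [A.idx + A.hot + 5]
6. n3.fin = 24  [terminal]
7. n4.ok = false  [terminal]
8. n2.depth = -4  [b.fin - 28]
9. n5.key = 1  [1]
10. n6.mk = 8  [terminal]
11. n5.depth = 24  [f.mk * 3]
12. n1.depth = 5  [A.hot + 8]
13. n7.fin = 8  [terminal]
14. n8.wid = 20  [(if S₀.acc then b.fin else S₀.wid) + 12]
15. n8.acc = false  [A.depth > 5]
16. n9.key = 28  [28]
17. n10.wid = 19  [B₀.key * 2 - 37]
18. n10.acc = false  [false]
19. n11.mk = -5  [terminal]
20. n12.ok = true  [terminal]
21. n13.key = -9  [terminal]
22. n10.live = false  [a.ok == false]
23. n10.env = 4  [S.wid - 15]
24. n14.wid = -6  [S₀.env - 10]
25. n14.acc = true  [S₀.env > 3]
26. n15.key = -2  [terminal]
27. n14.live = true  [true]
28. n14.env = 9  [(if S.acc then h.key else S.wid) + 11]
29. n16.key = 13  [(if S₁.live then S₀.env else B₀.key) + 9]
30. n17.fin = 20  [terminal]
31. n18.fin = -9  [terminal]
32. n19.mk = 3  [terminal]
33. n16.depth = 30  [f.mk + 27]
34. n9.depth = 26  [B₀.key + B₁.depth - 32]
35. n20.idx = 10  [B.depth + S.wid - 36]
36. n20.hot = 18  [S.wid + B.depth - 28]
37. n21.key = 8  [A.idx + A.hot - 20]
38. n22.fin = -5  [terminal]
39. n23.key = -1  [terminal]
40. n21.depth = -3  [h.key - 2]
41. n24.ok = true  [terminal]
42. n20.depth = 18  [A.hot]
43. n8.live = true  [A.depth > 17]
44. n8.env = 28  [(if S.acc then B.depth else S.wid) + 8]
45. n0.live = false  [not S₁.live]
46. n0.env = 28  [S₁.env]

28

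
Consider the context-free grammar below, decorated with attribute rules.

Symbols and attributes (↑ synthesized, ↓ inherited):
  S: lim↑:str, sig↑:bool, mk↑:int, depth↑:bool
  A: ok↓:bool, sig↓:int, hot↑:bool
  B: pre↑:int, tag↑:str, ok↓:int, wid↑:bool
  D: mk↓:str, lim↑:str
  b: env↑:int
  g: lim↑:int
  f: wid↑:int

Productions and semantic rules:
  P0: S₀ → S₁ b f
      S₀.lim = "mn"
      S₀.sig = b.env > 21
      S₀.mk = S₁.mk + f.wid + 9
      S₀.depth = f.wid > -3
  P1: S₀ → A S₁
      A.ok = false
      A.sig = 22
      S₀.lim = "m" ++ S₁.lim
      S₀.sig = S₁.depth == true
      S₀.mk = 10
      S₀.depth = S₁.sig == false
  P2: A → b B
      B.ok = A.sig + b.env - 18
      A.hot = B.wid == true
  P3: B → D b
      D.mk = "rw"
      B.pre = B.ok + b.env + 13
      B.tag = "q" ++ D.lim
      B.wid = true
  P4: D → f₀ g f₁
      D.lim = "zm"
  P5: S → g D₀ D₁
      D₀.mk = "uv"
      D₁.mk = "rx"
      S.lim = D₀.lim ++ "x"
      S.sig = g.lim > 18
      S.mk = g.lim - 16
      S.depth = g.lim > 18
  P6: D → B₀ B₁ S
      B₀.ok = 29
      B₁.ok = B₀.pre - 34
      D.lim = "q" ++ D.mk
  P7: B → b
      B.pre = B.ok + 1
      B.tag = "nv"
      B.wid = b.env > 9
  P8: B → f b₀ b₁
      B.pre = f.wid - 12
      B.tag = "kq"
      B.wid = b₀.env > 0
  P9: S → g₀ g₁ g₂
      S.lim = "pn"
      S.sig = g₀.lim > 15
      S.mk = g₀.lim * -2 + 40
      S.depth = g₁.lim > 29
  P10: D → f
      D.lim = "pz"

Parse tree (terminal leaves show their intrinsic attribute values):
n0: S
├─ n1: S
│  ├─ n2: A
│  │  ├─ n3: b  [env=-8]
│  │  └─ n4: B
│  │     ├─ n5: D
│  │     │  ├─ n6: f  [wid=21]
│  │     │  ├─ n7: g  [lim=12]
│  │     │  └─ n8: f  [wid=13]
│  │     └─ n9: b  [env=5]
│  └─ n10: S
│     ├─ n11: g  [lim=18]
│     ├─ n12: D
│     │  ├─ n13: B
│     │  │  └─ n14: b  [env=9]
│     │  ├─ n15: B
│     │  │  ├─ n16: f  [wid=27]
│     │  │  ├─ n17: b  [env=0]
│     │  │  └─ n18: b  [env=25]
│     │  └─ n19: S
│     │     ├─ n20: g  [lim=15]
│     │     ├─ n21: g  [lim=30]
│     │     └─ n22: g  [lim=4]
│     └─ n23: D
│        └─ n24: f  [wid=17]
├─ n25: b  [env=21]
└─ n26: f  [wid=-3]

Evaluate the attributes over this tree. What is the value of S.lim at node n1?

"mquvx"

1. n2.ok = false  [false]
2. n2.sig = 22  [22]
3. n3.env = -8  [terminal]
4. n4.ok = -4  [A.sig + b.env - 18]
5. n5.mk = "rw"  ["rw"]
6. n6.wid = 21  [terminal]
7. n7.lim = 12  [terminal]
8. n8.wid = 13  [terminal]
9. n5.lim = "zm"  ["zm"]
10. n9.env = 5  [terminal]
11. n4.pre = 14  [B.ok + b.env + 13]
12. n4.tag = "qzm"  ["q" ++ D.lim]
13. n4.wid = true  [true]
14. n2.hot = true  [B.wid == true]
15. n11.lim = 18  [terminal]
16. n12.mk = "uv"  ["uv"]
17. n13.ok = 29  [29]
18. n14.env = 9  [terminal]
19. n13.pre = 30  [B.ok + 1]
20. n13.tag = "nv"  ["nv"]
21. n13.wid = false  [b.env > 9]
22. n15.ok = -4  [B₀.pre - 34]
23. n16.wid = 27  [terminal]
24. n17.env = 0  [terminal]
25. n18.env = 25  [terminal]
26. n15.pre = 15  [f.wid - 12]
27. n15.tag = "kq"  ["kq"]
28. n15.wid = false  [b₀.env > 0]
29. n20.lim = 15  [terminal]
30. n21.lim = 30  [terminal]
31. n22.lim = 4  [terminal]
32. n19.lim = "pn"  ["pn"]
33. n19.sig = false  [g₀.lim > 15]
34. n19.mk = 10  [g₀.lim * -2 + 40]
35. n19.depth = true  [g₁.lim > 29]
36. n12.lim = "quv"  ["q" ++ D.mk]
37. n23.mk = "rx"  ["rx"]
38. n24.wid = 17  [terminal]
39. n23.lim = "pz"  ["pz"]
40. n10.lim = "quvx"  [D₀.lim ++ "x"]
41. n10.sig = false  [g.lim > 18]
42. n10.mk = 2  [g.lim - 16]
43. n10.depth = false  [g.lim > 18]
44. n1.lim = "mquvx"  ["m" ++ S₁.lim]
45. n1.sig = false  [S₁.depth == true]
46. n1.mk = 10  [10]
47. n1.depth = true  [S₁.sig == false]
48. n25.env = 21  [terminal]
49. n26.wid = -3  [terminal]
50. n0.lim = "mn"  ["mn"]
51. n0.sig = false  [b.env > 21]
52. n0.mk = 16  [S₁.mk + f.wid + 9]
53. n0.depth = false  [f.wid > -3]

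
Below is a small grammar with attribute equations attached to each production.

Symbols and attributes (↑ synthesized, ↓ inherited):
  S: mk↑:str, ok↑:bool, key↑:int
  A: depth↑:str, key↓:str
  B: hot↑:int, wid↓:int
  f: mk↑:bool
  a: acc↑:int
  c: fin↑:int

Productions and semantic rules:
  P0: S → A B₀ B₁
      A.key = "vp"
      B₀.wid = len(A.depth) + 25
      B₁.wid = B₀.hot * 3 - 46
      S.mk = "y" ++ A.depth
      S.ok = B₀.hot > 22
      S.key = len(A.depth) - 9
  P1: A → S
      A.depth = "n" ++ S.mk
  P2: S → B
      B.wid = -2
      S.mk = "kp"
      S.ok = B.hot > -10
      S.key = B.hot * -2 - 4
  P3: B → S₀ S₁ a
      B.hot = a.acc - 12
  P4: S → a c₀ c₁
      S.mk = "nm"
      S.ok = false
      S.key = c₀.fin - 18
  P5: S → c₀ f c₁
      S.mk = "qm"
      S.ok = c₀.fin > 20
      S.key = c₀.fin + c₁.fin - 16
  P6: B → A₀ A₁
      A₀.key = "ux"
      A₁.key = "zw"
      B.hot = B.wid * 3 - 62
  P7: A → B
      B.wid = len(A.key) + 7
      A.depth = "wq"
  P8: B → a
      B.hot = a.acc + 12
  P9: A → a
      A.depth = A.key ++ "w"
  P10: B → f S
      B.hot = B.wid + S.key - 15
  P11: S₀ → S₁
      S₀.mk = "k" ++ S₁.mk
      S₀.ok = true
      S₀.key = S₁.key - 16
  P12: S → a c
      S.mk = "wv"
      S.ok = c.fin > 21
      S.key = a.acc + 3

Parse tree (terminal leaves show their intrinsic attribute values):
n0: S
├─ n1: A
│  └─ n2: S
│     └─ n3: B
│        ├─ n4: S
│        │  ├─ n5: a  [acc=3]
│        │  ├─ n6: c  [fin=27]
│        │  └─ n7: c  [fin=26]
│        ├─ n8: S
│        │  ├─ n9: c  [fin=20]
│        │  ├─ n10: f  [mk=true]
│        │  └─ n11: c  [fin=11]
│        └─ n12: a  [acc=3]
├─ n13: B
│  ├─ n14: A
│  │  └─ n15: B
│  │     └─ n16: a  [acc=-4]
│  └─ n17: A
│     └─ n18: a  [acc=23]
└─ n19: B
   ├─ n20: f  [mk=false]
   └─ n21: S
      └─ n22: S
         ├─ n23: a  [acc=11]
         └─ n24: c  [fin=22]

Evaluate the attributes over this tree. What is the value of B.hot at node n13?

22

1. n1.key = "vp"  ["vp"]
2. n3.wid = -2  [-2]
3. n5.acc = 3  [terminal]
4. n6.fin = 27  [terminal]
5. n7.fin = 26  [terminal]
6. n4.mk = "nm"  ["nm"]
7. n4.ok = false  [false]
8. n4.key = 9  [c₀.fin - 18]
9. n9.fin = 20  [terminal]
10. n10.mk = true  [terminal]
11. n11.fin = 11  [terminal]
12. n8.mk = "qm"  ["qm"]
13. n8.ok = false  [c₀.fin > 20]
14. n8.key = 15  [c₀.fin + c₁.fin - 16]
15. n12.acc = 3  [terminal]
16. n3.hot = -9  [a.acc - 12]
17. n2.mk = "kp"  ["kp"]
18. n2.ok = true  [B.hot > -10]
19. n2.key = 14  [B.hot * -2 - 4]
20. n1.depth = "nkp"  ["n" ++ S.mk]
21. n13.wid = 28  [len(A.depth) + 25]
22. n14.key = "ux"  ["ux"]
23. n15.wid = 9  [len(A.key) + 7]
24. n16.acc = -4  [terminal]
25. n15.hot = 8  [a.acc + 12]
26. n14.depth = "wq"  ["wq"]
27. n17.key = "zw"  ["zw"]
28. n18.acc = 23  [terminal]
29. n17.depth = "zww"  [A.key ++ "w"]
30. n13.hot = 22  [B.wid * 3 - 62]
31. n19.wid = 20  [B₀.hot * 3 - 46]
32. n20.mk = false  [terminal]
33. n23.acc = 11  [terminal]
34. n24.fin = 22  [terminal]
35. n22.mk = "wv"  ["wv"]
36. n22.ok = true  [c.fin > 21]
37. n22.key = 14  [a.acc + 3]
38. n21.mk = "kwv"  ["k" ++ S₁.mk]
39. n21.ok = true  [true]
40. n21.key = -2  [S₁.key - 16]
41. n19.hot = 3  [B.wid + S.key - 15]
42. n0.mk = "ynkp"  ["y" ++ A.depth]
43. n0.ok = false  [B₀.hot > 22]
44. n0.key = -6  [len(A.depth) - 9]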